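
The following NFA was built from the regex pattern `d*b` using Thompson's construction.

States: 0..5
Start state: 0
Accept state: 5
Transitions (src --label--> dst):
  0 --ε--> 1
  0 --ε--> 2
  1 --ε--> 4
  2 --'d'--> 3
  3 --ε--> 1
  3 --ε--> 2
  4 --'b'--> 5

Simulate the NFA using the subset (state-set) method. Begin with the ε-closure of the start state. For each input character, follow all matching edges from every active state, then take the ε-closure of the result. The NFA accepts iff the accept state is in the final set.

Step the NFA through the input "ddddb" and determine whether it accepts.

S₀ = ε-closure({0}) = {0,1,2,4}
'd' @ 1: {1,2,3,4}
'd' @ 2: {1,2,3,4}
'd' @ 3: {1,2,3,4}
'd' @ 4: {1,2,3,4}
'b' @ 5: {5}  ✓accept
after full input: {5}  (accept=5 in)

Answer: ACCEPT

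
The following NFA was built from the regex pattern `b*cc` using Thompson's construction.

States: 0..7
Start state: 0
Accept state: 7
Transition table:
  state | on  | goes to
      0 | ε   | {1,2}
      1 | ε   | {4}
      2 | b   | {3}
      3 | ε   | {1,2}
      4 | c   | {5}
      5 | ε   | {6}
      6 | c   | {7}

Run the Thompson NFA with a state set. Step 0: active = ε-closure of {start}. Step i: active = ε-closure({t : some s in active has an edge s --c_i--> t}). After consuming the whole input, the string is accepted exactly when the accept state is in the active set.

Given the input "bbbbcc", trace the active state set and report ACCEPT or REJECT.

start: ε-closure({0}) = {0,1,2,4}
'b' @ 1: {1,2,3,4}
'b' @ 2: {1,2,3,4}
'b' @ 3: {1,2,3,4}
'b' @ 4: {1,2,3,4}
'c' @ 5: {5,6}
'c' @ 6: {7}  (accept∈set)
end set {7} — state 7 in

Answer: ACCEPT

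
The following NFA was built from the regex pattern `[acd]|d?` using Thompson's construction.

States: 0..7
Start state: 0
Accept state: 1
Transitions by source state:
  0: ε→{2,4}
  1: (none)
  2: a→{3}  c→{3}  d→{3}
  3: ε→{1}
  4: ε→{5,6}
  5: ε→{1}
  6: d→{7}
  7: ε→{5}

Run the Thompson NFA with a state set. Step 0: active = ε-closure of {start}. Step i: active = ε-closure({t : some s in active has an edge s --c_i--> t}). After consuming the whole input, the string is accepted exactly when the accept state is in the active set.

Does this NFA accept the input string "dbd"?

Answer: REJECT

Trace:
initial (ε-close {0}): {0,1,2,4,5,6}
'd' @ 1: {1,3,5,7}  [accepting]
'b' @ 2: {}  — dead — no transitions
rest 'd' ignored (set empty)
final: {}; accept 1 not in set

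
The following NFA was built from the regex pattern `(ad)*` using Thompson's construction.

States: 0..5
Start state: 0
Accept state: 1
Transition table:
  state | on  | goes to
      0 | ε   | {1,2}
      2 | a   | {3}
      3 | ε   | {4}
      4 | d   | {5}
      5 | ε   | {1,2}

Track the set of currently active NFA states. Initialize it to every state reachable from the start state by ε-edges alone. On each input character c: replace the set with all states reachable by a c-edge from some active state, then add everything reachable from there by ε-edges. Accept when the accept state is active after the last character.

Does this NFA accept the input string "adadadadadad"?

Answer: ACCEPT

Trace:
initial (ε-close {0}): {0,1,2}
'a' @ 1: {3,4}
'd' @ 2: {1,2,5}  (accept∈set)
'a' @ 3: {3,4}
'd' @ 4: {1,2,5}  (accept∈set)
'a' @ 5: {3,4}
'd' @ 6: {1,2,5}  (accept∈set)
'a' @ 7: {3,4}
'd' @ 8: {1,2,5}  (accept∈set)
'a' @ 9: {3,4}
'd' @ 10: {1,2,5}  (accept∈set)
'a' @ 11: {3,4}
'd' @ 12: {1,2,5}  (accept∈set)
after full input: {1,2,5}  (accept=1 in)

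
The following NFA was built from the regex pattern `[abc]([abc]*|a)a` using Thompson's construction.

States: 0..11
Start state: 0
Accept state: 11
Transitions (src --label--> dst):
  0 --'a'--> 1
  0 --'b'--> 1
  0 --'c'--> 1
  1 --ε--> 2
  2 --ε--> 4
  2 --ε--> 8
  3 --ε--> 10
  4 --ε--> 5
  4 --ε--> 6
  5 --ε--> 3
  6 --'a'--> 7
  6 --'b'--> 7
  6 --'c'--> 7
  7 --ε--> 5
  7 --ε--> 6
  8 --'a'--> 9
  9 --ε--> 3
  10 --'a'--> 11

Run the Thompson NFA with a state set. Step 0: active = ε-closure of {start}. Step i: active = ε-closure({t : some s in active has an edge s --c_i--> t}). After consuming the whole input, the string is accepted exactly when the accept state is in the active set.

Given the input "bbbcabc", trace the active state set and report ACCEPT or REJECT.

initial (ε-close {0}): {0}
'b' @ 1: {1,2,3,4,5,6,8,10}
'b' @ 2: {3,5,6,7,10}
'b' @ 3: {3,5,6,7,10}
'c' @ 4: {3,5,6,7,10}
'a' @ 5: {3,5,6,7,10,11}  [accepting]
'b' @ 6: {3,5,6,7,10}
'c' @ 7: {3,5,6,7,10}
end set {3,5,6,7,10} — state 11 not in

Answer: REJECT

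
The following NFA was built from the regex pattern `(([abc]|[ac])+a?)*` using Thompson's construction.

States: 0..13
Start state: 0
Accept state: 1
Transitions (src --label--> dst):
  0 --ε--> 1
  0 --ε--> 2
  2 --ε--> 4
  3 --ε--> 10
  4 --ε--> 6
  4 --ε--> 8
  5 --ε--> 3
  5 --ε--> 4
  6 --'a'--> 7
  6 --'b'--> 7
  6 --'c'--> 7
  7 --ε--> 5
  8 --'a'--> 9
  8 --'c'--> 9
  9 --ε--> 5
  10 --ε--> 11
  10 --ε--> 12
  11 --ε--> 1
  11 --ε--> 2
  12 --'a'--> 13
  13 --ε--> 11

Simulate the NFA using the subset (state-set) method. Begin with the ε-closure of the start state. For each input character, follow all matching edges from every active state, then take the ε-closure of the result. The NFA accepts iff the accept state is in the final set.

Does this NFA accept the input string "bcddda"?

Answer: REJECT

Steps:
S₀ = ε-closure({0}) = {0,1,2,4,6,8}
'b' @ 1: {1,2,3,4,5,6,7,8,10,11,12}  [accepting]
'c' @ 2: {1,2,3,4,5,6,7,8,9,10,11,12}  [accepting]
'd' @ 3: {}  — dead — no transitions
rest 'dda' ignored (set empty)
final: {}; accept 1 not in set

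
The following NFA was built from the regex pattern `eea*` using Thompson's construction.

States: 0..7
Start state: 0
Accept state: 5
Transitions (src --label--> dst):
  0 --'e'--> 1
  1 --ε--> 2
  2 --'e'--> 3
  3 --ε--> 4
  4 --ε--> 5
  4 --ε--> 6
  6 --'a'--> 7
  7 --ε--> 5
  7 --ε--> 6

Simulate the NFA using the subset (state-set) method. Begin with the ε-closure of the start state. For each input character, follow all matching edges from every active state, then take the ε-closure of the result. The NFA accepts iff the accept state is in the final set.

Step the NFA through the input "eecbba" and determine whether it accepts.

initial (ε-close {0}): {0}
'e' @ 1: {1,2}
'e' @ 2: {3,4,5,6}  (accept∈set)
'c' @ 3: {}  — state set empty
rest 'bba' ignored (set empty)
final: {}; accept 5 not in set

Answer: REJECT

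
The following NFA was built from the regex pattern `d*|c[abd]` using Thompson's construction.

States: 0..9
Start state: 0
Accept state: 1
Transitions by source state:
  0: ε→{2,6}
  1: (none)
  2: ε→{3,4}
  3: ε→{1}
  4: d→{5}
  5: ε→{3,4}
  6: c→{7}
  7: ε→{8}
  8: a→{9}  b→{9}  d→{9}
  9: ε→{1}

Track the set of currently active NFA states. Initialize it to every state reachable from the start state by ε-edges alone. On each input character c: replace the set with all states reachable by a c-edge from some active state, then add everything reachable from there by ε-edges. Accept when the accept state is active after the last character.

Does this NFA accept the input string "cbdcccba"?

Answer: REJECT

Trace:
initial (ε-close {0}): {0,1,2,3,4,6}
'c' @ 1: {7,8}
'b' @ 2: {1,9}  [accepting]
'd' @ 3: {}  — no active states
rest 'cccba' ignored (set empty)
final: {}; accept 1 not in set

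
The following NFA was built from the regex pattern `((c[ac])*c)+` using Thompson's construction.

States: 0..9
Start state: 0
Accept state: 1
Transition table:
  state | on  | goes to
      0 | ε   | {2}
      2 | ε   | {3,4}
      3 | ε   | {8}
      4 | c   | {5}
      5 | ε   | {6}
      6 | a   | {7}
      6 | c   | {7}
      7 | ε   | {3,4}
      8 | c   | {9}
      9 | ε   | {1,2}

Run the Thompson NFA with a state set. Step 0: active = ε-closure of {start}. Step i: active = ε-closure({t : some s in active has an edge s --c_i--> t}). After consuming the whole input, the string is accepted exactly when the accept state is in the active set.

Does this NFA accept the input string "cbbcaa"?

Answer: REJECT

Trace:
initial (ε-close {0}): {0,2,3,4,8}
'c' @ 1: {1,2,3,4,5,6,8,9}  [accepting]
'b' @ 2: {}  — state set empty
rest 'bcaa' ignored (set empty)
end set {} — state 1 not in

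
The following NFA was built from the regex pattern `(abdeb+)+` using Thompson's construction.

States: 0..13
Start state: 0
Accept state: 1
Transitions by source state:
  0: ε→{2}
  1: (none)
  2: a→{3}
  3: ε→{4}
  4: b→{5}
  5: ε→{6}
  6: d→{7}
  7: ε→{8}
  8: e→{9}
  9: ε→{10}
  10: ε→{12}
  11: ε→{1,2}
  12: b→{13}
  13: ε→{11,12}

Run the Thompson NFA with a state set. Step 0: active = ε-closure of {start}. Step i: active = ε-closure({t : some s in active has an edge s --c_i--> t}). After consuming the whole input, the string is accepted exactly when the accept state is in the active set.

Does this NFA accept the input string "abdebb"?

S₀ = ε-closure({0}) = {0,2}
'a' @ 1: {3,4}
'b' @ 2: {5,6}
'd' @ 3: {7,8}
'e' @ 4: {9,10,12}
'b' @ 5: {1,2,11,12,13}  (accept∈set)
'b' @ 6: {1,2,11,12,13}  (accept∈set)
end set {1,2,11,12,13} — state 1 in

Answer: ACCEPT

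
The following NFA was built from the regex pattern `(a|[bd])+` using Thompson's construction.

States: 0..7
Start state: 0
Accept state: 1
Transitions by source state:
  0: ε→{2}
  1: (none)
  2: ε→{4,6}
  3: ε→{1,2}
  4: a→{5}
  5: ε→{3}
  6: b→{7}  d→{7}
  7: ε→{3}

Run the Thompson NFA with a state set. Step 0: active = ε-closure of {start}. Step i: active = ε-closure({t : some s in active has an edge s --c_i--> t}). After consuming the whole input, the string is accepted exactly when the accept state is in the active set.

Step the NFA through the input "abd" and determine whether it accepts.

Answer: ACCEPT

Trace:
start: ε-closure({0}) = {0,2,4,6}
'a' @ 1: {1,2,3,4,5,6}  (accept∈set)
'b' @ 2: {1,2,3,4,6,7}  (accept∈set)
'd' @ 3: {1,2,3,4,6,7}  (accept∈set)
end set {1,2,3,4,6,7} — state 1 in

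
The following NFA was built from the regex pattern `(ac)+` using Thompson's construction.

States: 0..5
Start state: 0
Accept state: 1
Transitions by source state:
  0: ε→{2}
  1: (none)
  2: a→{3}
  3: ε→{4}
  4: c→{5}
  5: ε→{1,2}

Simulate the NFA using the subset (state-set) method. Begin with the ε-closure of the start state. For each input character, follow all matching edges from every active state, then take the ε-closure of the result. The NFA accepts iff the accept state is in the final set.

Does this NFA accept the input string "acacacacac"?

start: ε-closure({0}) = {0,2}
'a' @ 1: {3,4}
'c' @ 2: {1,2,5}  ✓accept
'a' @ 3: {3,4}
'c' @ 4: {1,2,5}  ✓accept
'a' @ 5: {3,4}
'c' @ 6: {1,2,5}  ✓accept
'a' @ 7: {3,4}
'c' @ 8: {1,2,5}  ✓accept
'a' @ 9: {3,4}
'c' @ 10: {1,2,5}  ✓accept
final: {1,2,5}; accept 1 in set

Answer: ACCEPT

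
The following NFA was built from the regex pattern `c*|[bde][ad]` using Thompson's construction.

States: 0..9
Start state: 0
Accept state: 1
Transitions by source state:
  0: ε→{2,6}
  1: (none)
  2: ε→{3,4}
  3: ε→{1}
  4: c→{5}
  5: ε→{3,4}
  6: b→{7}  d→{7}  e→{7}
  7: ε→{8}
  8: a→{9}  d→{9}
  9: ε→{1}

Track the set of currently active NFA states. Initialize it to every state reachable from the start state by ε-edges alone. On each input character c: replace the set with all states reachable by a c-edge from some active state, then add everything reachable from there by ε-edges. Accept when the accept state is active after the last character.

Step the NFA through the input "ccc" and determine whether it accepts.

S₀ = ε-closure({0}) = {0,1,2,3,4,6}
'c' @ 1: {1,3,4,5}  [accepting]
'c' @ 2: {1,3,4,5}  [accepting]
'c' @ 3: {1,3,4,5}  [accepting]
final: {1,3,4,5}; accept 1 in set

Answer: ACCEPT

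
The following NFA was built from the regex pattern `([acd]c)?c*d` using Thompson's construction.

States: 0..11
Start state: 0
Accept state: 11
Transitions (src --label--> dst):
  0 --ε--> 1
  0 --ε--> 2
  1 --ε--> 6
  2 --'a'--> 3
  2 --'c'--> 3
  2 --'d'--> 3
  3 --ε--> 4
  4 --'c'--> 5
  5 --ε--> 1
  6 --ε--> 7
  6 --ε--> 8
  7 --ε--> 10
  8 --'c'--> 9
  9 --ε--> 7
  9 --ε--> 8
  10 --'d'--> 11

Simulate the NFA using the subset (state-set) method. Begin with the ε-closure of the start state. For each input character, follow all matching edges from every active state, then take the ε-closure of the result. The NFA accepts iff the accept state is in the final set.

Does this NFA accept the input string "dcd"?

initial (ε-close {0}): {0,1,2,6,7,8,10}
'd' @ 1: {3,4,11}  ✓accept
'c' @ 2: {1,5,6,7,8,10}
'd' @ 3: {11}  ✓accept
final: {11}; accept 11 in set

Answer: ACCEPT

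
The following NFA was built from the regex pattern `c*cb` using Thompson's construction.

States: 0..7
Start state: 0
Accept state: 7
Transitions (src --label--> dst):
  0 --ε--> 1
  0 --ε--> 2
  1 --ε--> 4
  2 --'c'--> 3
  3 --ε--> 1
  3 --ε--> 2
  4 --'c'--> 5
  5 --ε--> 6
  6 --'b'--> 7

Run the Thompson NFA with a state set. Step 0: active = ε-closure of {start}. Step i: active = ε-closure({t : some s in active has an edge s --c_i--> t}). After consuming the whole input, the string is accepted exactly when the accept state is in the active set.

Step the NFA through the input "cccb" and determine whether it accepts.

Answer: ACCEPT

Steps:
S₀ = ε-closure({0}) = {0,1,2,4}
'c' @ 1: {1,2,3,4,5,6}
'c' @ 2: {1,2,3,4,5,6}
'c' @ 3: {1,2,3,4,5,6}
'b' @ 4: {7}  (accept∈set)
end set {7} — state 7 in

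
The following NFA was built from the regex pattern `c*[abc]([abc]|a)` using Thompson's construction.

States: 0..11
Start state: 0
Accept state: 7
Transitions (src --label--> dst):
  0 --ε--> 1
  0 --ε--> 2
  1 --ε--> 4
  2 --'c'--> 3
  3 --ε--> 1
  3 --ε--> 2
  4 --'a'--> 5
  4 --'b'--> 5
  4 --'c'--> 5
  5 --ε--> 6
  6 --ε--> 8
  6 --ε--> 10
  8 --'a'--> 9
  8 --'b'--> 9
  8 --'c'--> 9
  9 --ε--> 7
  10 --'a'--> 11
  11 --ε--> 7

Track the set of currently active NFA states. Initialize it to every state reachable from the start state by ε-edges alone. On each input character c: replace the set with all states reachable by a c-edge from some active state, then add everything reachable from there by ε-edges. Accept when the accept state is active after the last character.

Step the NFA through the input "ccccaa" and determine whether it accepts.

initial (ε-close {0}): {0,1,2,4}
'c' @ 1: {1,2,3,4,5,6,8,10}
'c' @ 2: {1,2,3,4,5,6,7,8,9,10}  (accept∈set)
'c' @ 3: {1,2,3,4,5,6,7,8,9,10}  (accept∈set)
'c' @ 4: {1,2,3,4,5,6,7,8,9,10}  (accept∈set)
'a' @ 5: {5,6,7,8,9,10,11}  (accept∈set)
'a' @ 6: {7,9,11}  (accept∈set)
final: {7,9,11}; accept 7 in set

Answer: ACCEPT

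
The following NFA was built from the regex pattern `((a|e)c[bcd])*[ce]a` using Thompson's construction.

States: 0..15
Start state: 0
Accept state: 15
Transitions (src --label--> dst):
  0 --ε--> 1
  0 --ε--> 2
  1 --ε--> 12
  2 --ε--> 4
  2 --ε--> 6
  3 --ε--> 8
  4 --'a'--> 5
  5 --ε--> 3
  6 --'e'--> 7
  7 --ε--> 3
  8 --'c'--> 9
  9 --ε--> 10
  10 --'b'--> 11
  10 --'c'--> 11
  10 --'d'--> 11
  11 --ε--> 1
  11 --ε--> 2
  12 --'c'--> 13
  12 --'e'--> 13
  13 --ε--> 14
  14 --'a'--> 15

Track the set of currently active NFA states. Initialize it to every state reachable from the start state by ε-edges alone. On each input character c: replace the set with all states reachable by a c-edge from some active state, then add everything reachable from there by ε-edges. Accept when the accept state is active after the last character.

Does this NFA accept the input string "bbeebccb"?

Answer: REJECT

Trace:
S₀ = ε-closure({0}) = {0,1,2,4,6,12}
'b' @ 1: {}  — dead — no transitions
rest 'beebccb' ignored (set empty)
final: {}; accept 15 not in set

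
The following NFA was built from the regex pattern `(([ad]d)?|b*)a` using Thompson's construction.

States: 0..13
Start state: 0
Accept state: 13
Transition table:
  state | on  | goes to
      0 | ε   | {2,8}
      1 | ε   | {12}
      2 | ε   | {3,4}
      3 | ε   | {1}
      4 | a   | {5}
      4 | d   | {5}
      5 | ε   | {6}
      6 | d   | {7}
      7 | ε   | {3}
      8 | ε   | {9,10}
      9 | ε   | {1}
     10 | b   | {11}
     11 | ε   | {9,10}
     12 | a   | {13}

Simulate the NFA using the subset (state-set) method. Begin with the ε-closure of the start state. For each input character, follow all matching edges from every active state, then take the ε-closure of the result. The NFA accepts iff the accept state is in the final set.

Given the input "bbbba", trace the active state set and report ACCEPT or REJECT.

start: ε-closure({0}) = {0,1,2,3,4,8,9,10,12}
'b' @ 1: {1,9,10,11,12}
'b' @ 2: {1,9,10,11,12}
'b' @ 3: {1,9,10,11,12}
'b' @ 4: {1,9,10,11,12}
'a' @ 5: {13}  (accept∈set)
final: {13}; accept 13 in set

Answer: ACCEPT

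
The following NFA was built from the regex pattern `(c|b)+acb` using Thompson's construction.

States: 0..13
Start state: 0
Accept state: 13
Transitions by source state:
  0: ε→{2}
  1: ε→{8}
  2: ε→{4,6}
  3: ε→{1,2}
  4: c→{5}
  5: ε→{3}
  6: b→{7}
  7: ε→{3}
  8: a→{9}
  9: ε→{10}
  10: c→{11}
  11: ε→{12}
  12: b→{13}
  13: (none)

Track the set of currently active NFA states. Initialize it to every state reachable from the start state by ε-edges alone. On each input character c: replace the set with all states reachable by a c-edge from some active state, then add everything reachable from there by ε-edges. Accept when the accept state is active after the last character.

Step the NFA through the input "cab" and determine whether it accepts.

initial (ε-close {0}): {0,2,4,6}
'c' @ 1: {1,2,3,4,5,6,8}
'a' @ 2: {9,10}
'b' @ 3: {}  — no active states
end set {} — state 13 not in

Answer: REJECT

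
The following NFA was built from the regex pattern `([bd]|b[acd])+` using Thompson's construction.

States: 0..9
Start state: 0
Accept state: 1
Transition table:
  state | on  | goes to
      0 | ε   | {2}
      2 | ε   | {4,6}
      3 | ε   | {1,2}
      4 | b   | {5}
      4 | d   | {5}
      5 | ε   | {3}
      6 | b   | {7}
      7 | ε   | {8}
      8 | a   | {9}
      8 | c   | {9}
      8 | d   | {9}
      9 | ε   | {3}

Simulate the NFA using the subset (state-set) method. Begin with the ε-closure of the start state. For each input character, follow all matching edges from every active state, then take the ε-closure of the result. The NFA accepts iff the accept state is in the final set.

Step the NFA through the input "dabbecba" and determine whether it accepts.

start: ε-closure({0}) = {0,2,4,6}
'd' @ 1: {1,2,3,4,5,6}  ✓accept
'a' @ 2: {}  — dead — no transitions
rest 'bbecba' ignored (set empty)
end set {} — state 1 not in

Answer: REJECT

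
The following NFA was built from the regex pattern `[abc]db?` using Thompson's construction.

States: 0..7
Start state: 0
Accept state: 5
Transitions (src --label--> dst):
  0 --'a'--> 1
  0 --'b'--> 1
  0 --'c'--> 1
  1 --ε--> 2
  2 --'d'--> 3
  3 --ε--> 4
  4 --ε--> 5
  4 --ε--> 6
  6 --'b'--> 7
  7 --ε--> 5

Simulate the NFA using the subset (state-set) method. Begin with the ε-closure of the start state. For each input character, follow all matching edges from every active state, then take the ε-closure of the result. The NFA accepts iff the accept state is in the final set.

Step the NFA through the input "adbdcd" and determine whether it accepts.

start: ε-closure({0}) = {0}
'a' @ 1: {1,2}
'd' @ 2: {3,4,5,6}  ✓accept
'b' @ 3: {5,7}  ✓accept
'd' @ 4: {}  — no active states
rest 'cd' ignored (set empty)
final: {}; accept 5 not in set

Answer: REJECT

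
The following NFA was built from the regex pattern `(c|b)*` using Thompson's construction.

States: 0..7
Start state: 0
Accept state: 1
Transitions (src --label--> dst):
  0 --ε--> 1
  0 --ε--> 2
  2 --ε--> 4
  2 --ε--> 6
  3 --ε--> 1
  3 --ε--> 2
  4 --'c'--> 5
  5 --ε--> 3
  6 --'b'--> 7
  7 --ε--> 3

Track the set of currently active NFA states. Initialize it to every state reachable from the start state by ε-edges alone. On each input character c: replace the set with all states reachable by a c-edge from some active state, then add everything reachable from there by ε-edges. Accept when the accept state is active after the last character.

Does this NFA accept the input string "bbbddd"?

S₀ = ε-closure({0}) = {0,1,2,4,6}
'b' @ 1: {1,2,3,4,6,7}  [accepting]
'b' @ 2: {1,2,3,4,6,7}  [accepting]
'b' @ 3: {1,2,3,4,6,7}  [accepting]
'd' @ 4: {}  — no active states
rest 'dd' ignored (set empty)
end set {} — state 1 not in

Answer: REJECT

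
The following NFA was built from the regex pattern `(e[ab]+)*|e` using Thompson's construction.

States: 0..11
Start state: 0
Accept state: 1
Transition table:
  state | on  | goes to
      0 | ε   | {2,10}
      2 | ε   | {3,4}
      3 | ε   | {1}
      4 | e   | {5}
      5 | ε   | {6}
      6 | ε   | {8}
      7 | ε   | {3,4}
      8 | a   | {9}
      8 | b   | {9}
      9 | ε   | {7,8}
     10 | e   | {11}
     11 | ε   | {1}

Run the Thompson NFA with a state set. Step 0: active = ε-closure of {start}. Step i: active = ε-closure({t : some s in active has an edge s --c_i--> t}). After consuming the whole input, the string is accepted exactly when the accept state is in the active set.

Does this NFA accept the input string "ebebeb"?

Answer: ACCEPT

Trace:
S₀ = ε-closure({0}) = {0,1,2,3,4,10}
'e' @ 1: {1,5,6,8,11}  ✓accept
'b' @ 2: {1,3,4,7,8,9}  ✓accept
'e' @ 3: {5,6,8}
'b' @ 4: {1,3,4,7,8,9}  ✓accept
'e' @ 5: {5,6,8}
'b' @ 6: {1,3,4,7,8,9}  ✓accept
final: {1,3,4,7,8,9}; accept 1 in set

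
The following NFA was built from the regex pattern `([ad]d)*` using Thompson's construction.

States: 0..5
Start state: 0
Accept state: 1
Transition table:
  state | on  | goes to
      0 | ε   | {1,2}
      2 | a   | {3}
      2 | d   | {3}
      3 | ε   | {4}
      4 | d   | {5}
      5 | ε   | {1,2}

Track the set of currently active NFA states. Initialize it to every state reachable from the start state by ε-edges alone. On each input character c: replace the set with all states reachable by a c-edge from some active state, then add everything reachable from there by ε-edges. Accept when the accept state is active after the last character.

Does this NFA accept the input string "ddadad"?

start: ε-closure({0}) = {0,1,2}
'd' @ 1: {3,4}
'd' @ 2: {1,2,5}  (accept∈set)
'a' @ 3: {3,4}
'd' @ 4: {1,2,5}  (accept∈set)
'a' @ 5: {3,4}
'd' @ 6: {1,2,5}  (accept∈set)
final: {1,2,5}; accept 1 in set

Answer: ACCEPT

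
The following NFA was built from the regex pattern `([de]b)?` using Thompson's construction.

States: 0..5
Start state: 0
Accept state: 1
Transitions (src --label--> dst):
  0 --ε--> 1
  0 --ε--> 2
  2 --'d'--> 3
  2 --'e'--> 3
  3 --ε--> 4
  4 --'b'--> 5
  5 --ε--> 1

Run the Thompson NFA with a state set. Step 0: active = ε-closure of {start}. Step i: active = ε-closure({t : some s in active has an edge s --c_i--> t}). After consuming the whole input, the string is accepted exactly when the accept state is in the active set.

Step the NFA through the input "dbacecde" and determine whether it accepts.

S₀ = ε-closure({0}) = {0,1,2}
'd' @ 1: {3,4}
'b' @ 2: {1,5}  ✓accept
'a' @ 3: {}  — state set empty
rest 'cecde' ignored (set empty)
after full input: {}  (accept=1 not in)

Answer: REJECT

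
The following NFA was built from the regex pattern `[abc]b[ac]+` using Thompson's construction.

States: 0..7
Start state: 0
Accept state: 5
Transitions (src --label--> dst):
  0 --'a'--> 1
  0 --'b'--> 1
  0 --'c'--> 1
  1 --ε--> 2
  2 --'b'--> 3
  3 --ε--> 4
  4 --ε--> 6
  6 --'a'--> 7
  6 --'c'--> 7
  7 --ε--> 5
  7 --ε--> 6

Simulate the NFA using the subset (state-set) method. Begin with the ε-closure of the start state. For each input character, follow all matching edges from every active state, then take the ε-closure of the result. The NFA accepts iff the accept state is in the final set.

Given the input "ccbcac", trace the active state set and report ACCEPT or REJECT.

Answer: REJECT

Trace:
start: ε-closure({0}) = {0}
'c' @ 1: {1,2}
'c' @ 2: {}  — dead — no transitions
rest 'bcac' ignored (set empty)
end set {} — state 5 not in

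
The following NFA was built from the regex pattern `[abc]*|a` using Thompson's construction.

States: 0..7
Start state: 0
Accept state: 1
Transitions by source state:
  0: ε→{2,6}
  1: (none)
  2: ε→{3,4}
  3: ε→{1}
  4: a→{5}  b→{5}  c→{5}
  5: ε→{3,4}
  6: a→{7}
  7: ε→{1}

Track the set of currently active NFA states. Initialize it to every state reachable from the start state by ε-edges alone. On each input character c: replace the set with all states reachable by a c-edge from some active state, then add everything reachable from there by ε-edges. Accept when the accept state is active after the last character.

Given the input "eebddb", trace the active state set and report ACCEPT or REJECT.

initial (ε-close {0}): {0,1,2,3,4,6}
'e' @ 1: {}  — no active states
rest 'ebddb' ignored (set empty)
final: {}; accept 1 not in set

Answer: REJECT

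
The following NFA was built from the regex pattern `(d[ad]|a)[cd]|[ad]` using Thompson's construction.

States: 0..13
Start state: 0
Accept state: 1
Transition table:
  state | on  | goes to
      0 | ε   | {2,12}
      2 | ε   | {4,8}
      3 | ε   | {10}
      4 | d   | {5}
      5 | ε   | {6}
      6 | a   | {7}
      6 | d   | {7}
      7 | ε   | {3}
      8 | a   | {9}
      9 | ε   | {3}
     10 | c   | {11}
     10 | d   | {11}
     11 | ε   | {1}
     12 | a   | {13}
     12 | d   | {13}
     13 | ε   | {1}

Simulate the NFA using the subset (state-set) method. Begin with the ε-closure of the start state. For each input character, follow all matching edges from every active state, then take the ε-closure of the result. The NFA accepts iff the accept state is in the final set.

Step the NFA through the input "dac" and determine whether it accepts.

S₀ = ε-closure({0}) = {0,2,4,8,12}
'd' @ 1: {1,5,6,13}  (accept∈set)
'a' @ 2: {3,7,10}
'c' @ 3: {1,11}  (accept∈set)
after full input: {1,11}  (accept=1 in)

Answer: ACCEPT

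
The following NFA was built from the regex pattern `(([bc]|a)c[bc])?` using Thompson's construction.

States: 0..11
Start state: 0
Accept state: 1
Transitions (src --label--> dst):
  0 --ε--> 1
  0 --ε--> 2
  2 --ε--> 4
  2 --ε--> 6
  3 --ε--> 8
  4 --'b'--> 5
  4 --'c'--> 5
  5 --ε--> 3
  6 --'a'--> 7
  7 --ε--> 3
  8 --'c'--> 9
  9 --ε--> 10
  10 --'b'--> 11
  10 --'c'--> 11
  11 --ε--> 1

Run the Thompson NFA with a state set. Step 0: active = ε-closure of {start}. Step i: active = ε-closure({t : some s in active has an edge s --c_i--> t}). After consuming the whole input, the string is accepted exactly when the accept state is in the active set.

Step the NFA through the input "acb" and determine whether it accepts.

Answer: ACCEPT

Derivation:
initial (ε-close {0}): {0,1,2,4,6}
'a' @ 1: {3,7,8}
'c' @ 2: {9,10}
'b' @ 3: {1,11}  ✓accept
final: {1,11}; accept 1 in set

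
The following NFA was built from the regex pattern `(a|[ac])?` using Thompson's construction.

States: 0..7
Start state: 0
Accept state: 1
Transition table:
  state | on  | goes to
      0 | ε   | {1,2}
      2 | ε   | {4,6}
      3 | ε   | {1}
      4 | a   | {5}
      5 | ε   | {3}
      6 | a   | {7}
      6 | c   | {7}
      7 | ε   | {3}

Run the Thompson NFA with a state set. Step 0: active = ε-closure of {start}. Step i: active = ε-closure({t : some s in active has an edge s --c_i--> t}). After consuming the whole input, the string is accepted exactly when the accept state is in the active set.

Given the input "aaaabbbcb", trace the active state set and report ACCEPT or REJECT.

Answer: REJECT

Steps:
start: ε-closure({0}) = {0,1,2,4,6}
'a' @ 1: {1,3,5,7}  (accept∈set)
'a' @ 2: {}  — state set empty
rest 'aabbbcb' ignored (set empty)
end set {} — state 1 not in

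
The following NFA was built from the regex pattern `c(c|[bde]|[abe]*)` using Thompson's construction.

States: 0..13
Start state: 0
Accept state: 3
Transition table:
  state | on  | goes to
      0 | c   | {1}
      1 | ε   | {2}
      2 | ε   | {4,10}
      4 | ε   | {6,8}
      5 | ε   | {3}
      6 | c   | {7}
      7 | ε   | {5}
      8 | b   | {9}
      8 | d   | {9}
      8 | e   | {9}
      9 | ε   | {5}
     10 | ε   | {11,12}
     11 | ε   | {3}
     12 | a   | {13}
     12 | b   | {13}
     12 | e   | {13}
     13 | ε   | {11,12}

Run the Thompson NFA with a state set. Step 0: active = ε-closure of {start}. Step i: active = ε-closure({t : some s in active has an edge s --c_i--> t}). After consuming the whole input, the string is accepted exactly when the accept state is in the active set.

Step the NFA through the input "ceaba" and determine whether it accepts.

Answer: ACCEPT

Steps:
S₀ = ε-closure({0}) = {0}
'c' @ 1: {1,2,3,4,6,8,10,11,12}  ✓accept
'e' @ 2: {3,5,9,11,12,13}  ✓accept
'a' @ 3: {3,11,12,13}  ✓accept
'b' @ 4: {3,11,12,13}  ✓accept
'a' @ 5: {3,11,12,13}  ✓accept
final: {3,11,12,13}; accept 3 in set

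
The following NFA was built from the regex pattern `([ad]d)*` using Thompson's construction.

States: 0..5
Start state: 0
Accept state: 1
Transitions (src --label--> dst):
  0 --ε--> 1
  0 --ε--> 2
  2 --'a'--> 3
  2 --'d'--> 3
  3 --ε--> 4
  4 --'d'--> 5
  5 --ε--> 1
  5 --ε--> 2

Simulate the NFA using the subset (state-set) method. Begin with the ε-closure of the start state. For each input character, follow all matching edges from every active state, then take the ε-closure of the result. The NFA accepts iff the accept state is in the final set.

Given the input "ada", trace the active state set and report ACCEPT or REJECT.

Answer: REJECT

Derivation:
S₀ = ε-closure({0}) = {0,1,2}
'a' @ 1: {3,4}
'd' @ 2: {1,2,5}  ✓accept
'a' @ 3: {3,4}
final: {3,4}; accept 1 not in set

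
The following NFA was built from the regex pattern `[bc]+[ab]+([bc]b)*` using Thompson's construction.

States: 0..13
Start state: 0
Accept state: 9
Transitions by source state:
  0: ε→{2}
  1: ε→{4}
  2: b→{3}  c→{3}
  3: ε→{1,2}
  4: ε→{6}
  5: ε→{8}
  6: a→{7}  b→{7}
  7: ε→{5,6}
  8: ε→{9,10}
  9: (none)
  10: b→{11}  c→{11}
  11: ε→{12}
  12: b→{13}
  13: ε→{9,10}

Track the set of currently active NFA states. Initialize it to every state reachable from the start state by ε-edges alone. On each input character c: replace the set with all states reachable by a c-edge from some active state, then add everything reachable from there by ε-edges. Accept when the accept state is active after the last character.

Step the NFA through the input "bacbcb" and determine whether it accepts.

Answer: ACCEPT

Steps:
S₀ = ε-closure({0}) = {0,2}
'b' @ 1: {1,2,3,4,6}
'a' @ 2: {5,6,7,8,9,10}  (accept∈set)
'c' @ 3: {11,12}
'b' @ 4: {9,10,13}  (accept∈set)
'c' @ 5: {11,12}
'b' @ 6: {9,10,13}  (accept∈set)
after full input: {9,10,13}  (accept=9 in)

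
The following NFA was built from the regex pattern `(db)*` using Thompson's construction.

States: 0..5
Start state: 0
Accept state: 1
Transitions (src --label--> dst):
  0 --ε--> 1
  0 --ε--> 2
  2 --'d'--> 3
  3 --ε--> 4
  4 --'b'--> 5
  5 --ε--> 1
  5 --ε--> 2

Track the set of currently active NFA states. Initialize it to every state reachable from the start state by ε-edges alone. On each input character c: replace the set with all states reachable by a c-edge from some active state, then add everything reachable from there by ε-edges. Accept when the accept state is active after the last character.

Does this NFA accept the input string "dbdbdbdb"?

Answer: ACCEPT

Derivation:
S₀ = ε-closure({0}) = {0,1,2}
'd' @ 1: {3,4}
'b' @ 2: {1,2,5}  [accepting]
'd' @ 3: {3,4}
'b' @ 4: {1,2,5}  [accepting]
'd' @ 5: {3,4}
'b' @ 6: {1,2,5}  [accepting]
'd' @ 7: {3,4}
'b' @ 8: {1,2,5}  [accepting]
final: {1,2,5}; accept 1 in set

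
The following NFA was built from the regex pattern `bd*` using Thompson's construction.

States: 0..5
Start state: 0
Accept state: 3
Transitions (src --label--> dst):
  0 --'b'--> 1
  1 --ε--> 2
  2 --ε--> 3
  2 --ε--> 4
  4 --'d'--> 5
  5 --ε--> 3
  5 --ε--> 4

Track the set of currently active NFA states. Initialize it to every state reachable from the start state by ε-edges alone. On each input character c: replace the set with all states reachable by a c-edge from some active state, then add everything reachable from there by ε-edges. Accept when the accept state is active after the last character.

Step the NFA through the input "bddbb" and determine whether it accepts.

start: ε-closure({0}) = {0}
'b' @ 1: {1,2,3,4}  [accepting]
'd' @ 2: {3,4,5}  [accepting]
'd' @ 3: {3,4,5}  [accepting]
'b' @ 4: {}  — state set empty
rest 'b' ignored (set empty)
after full input: {}  (accept=3 not in)

Answer: REJECT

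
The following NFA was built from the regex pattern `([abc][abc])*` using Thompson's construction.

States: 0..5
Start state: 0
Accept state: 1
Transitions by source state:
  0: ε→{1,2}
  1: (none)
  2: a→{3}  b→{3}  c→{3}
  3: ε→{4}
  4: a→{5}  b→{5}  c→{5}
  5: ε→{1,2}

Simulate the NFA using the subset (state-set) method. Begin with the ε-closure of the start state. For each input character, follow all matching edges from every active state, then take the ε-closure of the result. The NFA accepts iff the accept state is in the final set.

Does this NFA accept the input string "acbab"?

Answer: REJECT

Trace:
S₀ = ε-closure({0}) = {0,1,2}
'a' @ 1: {3,4}
'c' @ 2: {1,2,5}  ✓accept
'b' @ 3: {3,4}
'a' @ 4: {1,2,5}  ✓accept
'b' @ 5: {3,4}
final: {3,4}; accept 1 not in set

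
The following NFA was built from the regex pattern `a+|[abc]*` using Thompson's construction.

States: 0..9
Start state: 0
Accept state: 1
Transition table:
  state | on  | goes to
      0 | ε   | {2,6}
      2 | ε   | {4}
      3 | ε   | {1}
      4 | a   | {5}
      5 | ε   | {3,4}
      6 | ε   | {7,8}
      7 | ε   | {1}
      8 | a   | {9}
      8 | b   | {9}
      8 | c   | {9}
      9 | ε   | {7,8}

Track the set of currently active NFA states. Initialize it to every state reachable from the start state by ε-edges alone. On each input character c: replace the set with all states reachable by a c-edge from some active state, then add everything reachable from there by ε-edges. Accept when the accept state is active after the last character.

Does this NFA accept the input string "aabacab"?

S₀ = ε-closure({0}) = {0,1,2,4,6,7,8}
'a' @ 1: {1,3,4,5,7,8,9}  (accept∈set)
'a' @ 2: {1,3,4,5,7,8,9}  (accept∈set)
'b' @ 3: {1,7,8,9}  (accept∈set)
'a' @ 4: {1,7,8,9}  (accept∈set)
'c' @ 5: {1,7,8,9}  (accept∈set)
'a' @ 6: {1,7,8,9}  (accept∈set)
'b' @ 7: {1,7,8,9}  (accept∈set)
after full input: {1,7,8,9}  (accept=1 in)

Answer: ACCEPT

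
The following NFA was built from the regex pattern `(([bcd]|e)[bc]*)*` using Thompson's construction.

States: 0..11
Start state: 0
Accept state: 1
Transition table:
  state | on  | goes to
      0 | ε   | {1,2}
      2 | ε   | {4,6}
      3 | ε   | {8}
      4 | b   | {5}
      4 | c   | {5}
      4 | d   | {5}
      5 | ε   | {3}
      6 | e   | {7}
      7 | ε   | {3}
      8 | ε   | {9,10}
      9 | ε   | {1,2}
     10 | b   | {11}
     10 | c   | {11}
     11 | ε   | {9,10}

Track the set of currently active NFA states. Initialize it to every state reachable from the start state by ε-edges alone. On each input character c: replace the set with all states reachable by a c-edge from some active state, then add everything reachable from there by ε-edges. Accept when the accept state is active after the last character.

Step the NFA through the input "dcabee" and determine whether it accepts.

initial (ε-close {0}): {0,1,2,4,6}
'd' @ 1: {1,2,3,4,5,6,8,9,10}  [accepting]
'c' @ 2: {1,2,3,4,5,6,8,9,10,11}  [accepting]
'a' @ 3: {}  — no active states
rest 'bee' ignored (set empty)
end set {} — state 1 not in

Answer: REJECT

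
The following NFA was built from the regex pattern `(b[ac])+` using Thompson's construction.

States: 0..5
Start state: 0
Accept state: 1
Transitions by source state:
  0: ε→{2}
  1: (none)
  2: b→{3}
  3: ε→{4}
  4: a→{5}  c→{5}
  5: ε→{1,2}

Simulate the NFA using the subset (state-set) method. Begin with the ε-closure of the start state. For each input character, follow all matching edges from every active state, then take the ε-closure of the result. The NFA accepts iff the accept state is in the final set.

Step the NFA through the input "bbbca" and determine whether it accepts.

initial (ε-close {0}): {0,2}
'b' @ 1: {3,4}
'b' @ 2: {}  — dead — no transitions
rest 'bca' ignored (set empty)
final: {}; accept 1 not in set

Answer: REJECT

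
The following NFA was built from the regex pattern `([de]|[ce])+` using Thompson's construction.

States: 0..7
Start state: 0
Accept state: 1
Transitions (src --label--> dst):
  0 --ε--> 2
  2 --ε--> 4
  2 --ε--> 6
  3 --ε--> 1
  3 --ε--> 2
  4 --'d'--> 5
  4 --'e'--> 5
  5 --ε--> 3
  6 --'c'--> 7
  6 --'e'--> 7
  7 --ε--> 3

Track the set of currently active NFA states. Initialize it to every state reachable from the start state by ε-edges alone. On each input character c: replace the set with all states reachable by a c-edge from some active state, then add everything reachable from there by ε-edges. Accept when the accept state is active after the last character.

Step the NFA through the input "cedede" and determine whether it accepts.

initial (ε-close {0}): {0,2,4,6}
'c' @ 1: {1,2,3,4,6,7}  [accepting]
'e' @ 2: {1,2,3,4,5,6,7}  [accepting]
'd' @ 3: {1,2,3,4,5,6}  [accepting]
'e' @ 4: {1,2,3,4,5,6,7}  [accepting]
'd' @ 5: {1,2,3,4,5,6}  [accepting]
'e' @ 6: {1,2,3,4,5,6,7}  [accepting]
final: {1,2,3,4,5,6,7}; accept 1 in set

Answer: ACCEPT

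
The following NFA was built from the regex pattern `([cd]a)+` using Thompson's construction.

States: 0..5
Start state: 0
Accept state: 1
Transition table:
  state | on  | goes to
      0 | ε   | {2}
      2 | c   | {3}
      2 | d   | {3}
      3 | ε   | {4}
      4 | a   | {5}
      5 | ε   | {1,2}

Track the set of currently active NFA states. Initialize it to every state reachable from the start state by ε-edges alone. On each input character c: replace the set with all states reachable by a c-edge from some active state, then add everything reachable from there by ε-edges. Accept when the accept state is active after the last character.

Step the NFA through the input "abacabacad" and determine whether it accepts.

Answer: REJECT

Trace:
initial (ε-close {0}): {0,2}
'a' @ 1: {}  — dead — no transitions
rest 'bacabacad' ignored (set empty)
final: {}; accept 1 not in set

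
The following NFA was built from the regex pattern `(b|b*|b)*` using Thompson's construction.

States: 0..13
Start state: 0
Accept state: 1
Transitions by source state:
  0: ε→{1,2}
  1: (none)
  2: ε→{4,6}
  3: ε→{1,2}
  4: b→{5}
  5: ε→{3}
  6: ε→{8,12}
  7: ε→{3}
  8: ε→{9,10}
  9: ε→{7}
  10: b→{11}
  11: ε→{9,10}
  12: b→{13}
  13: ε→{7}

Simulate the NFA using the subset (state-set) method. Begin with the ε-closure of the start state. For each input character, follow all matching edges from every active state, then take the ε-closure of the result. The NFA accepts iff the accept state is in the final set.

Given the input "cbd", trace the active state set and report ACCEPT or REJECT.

initial (ε-close {0}): {0,1,2,3,4,6,7,8,9,10,12}
'c' @ 1: {}  — dead — no transitions
rest 'bd' ignored (set empty)
end set {} — state 1 not in

Answer: REJECT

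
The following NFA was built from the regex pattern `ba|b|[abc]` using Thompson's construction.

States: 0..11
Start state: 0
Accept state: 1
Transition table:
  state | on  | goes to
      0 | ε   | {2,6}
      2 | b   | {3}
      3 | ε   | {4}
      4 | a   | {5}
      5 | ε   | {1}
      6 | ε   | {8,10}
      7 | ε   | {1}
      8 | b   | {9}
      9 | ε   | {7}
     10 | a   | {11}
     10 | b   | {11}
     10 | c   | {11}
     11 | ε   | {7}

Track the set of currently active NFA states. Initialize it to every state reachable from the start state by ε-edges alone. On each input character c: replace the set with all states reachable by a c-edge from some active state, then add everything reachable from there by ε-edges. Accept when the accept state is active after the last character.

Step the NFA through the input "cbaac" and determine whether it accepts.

Answer: REJECT

Trace:
initial (ε-close {0}): {0,2,6,8,10}
'c' @ 1: {1,7,11}  ✓accept
'b' @ 2: {}  — dead — no transitions
rest 'aac' ignored (set empty)
end set {} — state 1 not in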